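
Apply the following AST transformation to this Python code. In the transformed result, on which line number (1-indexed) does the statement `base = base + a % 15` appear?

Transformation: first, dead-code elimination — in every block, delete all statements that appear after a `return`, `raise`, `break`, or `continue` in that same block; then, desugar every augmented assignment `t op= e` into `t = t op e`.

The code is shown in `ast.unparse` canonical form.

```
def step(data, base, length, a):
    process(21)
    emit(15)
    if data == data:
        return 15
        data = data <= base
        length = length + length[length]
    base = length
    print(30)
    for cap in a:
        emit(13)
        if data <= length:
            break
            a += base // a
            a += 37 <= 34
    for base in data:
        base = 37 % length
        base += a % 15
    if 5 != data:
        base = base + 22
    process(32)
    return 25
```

Transformed code:
def step(data, base, length, a):
    process(21)
    emit(15)
    if data == data:
        return 15
    base = length
    print(30)
    for cap in a:
        emit(13)
        if data <= length:
            break
    for base in data:
        base = 37 % length
        base = base + a % 15
    if 5 != data:
        base = base + 22
    process(32)
    return 25

14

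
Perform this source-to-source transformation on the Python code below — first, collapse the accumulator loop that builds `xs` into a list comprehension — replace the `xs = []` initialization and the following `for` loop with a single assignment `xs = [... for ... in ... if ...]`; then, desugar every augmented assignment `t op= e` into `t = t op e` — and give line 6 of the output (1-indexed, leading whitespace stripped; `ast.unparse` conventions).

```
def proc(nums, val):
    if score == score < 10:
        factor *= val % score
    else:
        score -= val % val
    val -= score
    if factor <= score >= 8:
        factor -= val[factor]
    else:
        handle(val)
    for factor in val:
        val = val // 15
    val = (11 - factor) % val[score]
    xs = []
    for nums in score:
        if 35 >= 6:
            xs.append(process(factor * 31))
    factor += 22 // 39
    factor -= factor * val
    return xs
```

Transformed code:
def proc(nums, val):
    if score == score < 10:
        factor = factor * (val % score)
    else:
        score = score - val % val
    val = val - score
    if factor <= score >= 8:
        factor = factor - val[factor]
    else:
        handle(val)
    for factor in val:
        val = val // 15
    val = (11 - factor) % val[score]
    xs = [process(factor * 31) for nums in score if 35 >= 6]
    factor = factor + 22 // 39
    factor = factor - factor * val
    return xs

val = val - score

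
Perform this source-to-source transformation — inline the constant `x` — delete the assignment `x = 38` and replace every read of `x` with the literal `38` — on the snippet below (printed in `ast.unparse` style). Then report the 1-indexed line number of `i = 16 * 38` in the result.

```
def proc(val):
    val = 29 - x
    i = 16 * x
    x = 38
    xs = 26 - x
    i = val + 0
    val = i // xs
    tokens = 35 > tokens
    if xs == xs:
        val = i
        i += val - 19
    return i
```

Transformed code:
def proc(val):
    val = 29 - 38
    i = 16 * 38
    xs = 26 - 38
    i = val + 0
    val = i // xs
    tokens = 35 > tokens
    if xs == xs:
        val = i
        i += val - 19
    return i

3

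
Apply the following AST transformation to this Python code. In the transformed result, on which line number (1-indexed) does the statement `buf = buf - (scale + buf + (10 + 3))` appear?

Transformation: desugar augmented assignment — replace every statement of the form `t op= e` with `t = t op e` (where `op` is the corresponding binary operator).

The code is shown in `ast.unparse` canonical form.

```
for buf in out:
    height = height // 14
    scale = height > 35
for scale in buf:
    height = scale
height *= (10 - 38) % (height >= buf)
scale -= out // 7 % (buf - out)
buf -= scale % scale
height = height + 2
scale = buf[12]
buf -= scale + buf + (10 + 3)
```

Transformed code:
for buf in out:
    height = height // 14
    scale = height > 35
for scale in buf:
    height = scale
height = height * ((10 - 38) % (height >= buf))
scale = scale - out // 7 % (buf - out)
buf = buf - scale % scale
height = height + 2
scale = buf[12]
buf = buf - (scale + buf + (10 + 3))

11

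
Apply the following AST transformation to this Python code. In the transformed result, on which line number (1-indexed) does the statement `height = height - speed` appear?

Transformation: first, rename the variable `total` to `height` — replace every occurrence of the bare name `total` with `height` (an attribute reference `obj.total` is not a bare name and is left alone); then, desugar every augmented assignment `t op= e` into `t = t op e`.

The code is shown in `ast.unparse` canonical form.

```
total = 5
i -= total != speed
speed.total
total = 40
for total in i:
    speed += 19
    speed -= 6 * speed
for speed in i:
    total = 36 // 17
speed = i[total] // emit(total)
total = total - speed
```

Transformed code:
height = 5
i = i - (height != speed)
speed.total
height = 40
for height in i:
    speed = speed + 19
    speed = speed - 6 * speed
for speed in i:
    height = 36 // 17
speed = i[height] // emit(height)
height = height - speed

11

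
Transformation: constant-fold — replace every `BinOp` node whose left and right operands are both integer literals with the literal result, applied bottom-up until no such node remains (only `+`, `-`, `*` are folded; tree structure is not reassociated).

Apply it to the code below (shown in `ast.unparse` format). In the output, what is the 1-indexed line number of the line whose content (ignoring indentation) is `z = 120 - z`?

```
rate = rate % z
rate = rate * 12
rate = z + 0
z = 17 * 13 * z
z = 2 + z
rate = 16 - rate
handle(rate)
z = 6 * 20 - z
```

8

Transformed code:
rate = rate % z
rate = rate * 12
rate = z + 0
z = 221 * z
z = 2 + z
rate = 16 - rate
handle(rate)
z = 120 - z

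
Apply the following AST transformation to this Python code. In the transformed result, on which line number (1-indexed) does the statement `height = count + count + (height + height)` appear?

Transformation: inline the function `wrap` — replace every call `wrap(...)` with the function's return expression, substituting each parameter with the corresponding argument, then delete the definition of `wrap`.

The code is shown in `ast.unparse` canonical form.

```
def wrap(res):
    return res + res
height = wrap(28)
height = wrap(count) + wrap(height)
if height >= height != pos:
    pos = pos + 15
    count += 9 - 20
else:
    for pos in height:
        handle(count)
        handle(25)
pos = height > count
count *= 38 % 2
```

Transformed code:
height = 28 + 28
height = count + count + (height + height)
if height >= height != pos:
    pos = pos + 15
    count += 9 - 20
else:
    for pos in height:
        handle(count)
        handle(25)
pos = height > count
count *= 38 % 2

2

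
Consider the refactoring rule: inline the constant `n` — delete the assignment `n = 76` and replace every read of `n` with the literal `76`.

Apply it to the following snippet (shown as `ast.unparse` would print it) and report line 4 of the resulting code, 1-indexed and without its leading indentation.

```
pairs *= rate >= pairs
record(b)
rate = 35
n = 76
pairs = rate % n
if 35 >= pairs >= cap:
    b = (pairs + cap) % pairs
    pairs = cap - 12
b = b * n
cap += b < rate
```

pairs = rate % 76

Transformed code:
pairs *= rate >= pairs
record(b)
rate = 35
pairs = rate % 76
if 35 >= pairs >= cap:
    b = (pairs + cap) % pairs
    pairs = cap - 12
b = b * 76
cap += b < rate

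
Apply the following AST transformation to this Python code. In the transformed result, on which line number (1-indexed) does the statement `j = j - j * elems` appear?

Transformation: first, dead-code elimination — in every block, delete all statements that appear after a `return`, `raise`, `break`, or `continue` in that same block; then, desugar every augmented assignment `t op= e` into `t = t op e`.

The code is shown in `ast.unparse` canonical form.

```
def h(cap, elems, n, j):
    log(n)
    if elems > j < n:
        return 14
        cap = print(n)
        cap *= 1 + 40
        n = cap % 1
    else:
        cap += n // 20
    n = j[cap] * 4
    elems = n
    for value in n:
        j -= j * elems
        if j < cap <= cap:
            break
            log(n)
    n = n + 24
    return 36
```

10

Transformed code:
def h(cap, elems, n, j):
    log(n)
    if elems > j < n:
        return 14
    else:
        cap = cap + n // 20
    n = j[cap] * 4
    elems = n
    for value in n:
        j = j - j * elems
        if j < cap <= cap:
            break
    n = n + 24
    return 36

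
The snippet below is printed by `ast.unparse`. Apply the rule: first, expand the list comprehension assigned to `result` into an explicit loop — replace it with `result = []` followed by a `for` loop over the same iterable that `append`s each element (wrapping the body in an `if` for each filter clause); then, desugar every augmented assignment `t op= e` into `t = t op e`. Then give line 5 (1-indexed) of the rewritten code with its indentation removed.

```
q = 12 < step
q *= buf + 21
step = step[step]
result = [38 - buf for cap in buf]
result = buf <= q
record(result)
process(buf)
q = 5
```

Transformed code:
q = 12 < step
q = q * (buf + 21)
step = step[step]
result = []
for cap in buf:
    result.append(38 - buf)
result = buf <= q
record(result)
process(buf)
q = 5

for cap in buf:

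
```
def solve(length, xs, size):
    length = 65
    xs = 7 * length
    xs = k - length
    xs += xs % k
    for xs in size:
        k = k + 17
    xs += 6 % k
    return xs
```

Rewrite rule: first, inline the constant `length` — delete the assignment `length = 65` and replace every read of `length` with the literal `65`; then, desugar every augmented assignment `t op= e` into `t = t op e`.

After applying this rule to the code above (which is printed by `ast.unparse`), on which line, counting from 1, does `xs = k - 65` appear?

Transformed code:
def solve(length, xs, size):
    xs = 7 * 65
    xs = k - 65
    xs = xs + xs % k
    for xs in size:
        k = k + 17
    xs = xs + 6 % k
    return xs

3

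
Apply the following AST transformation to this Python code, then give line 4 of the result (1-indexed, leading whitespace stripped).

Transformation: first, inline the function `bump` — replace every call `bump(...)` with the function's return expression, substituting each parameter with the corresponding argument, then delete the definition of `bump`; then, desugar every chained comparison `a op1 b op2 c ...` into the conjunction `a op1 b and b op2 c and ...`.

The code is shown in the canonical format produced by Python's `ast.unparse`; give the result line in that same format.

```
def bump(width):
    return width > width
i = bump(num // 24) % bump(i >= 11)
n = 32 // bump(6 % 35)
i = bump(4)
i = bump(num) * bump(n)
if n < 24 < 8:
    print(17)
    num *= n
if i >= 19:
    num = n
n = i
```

i = (num > num) * (n > n)

Transformed code:
i = (num // 24 > num // 24) % ((i >= 11) > (i >= 11))
n = 32 // (6 % 35 > 6 % 35)
i = 4 > 4
i = (num > num) * (n > n)
if n < 24 and 24 < 8:
    print(17)
    num *= n
if i >= 19:
    num = n
n = i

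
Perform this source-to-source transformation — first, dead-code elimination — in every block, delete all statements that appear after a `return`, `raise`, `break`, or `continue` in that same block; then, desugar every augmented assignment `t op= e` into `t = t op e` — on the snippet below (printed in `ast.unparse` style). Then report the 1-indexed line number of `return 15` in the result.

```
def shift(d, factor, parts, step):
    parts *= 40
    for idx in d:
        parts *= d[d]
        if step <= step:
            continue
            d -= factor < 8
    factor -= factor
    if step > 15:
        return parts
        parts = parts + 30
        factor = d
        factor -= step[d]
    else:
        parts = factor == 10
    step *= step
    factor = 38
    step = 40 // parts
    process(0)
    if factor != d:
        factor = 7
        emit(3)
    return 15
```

Transformed code:
def shift(d, factor, parts, step):
    parts = parts * 40
    for idx in d:
        parts = parts * d[d]
        if step <= step:
            continue
    factor = factor - factor
    if step > 15:
        return parts
    else:
        parts = factor == 10
    step = step * step
    factor = 38
    step = 40 // parts
    process(0)
    if factor != d:
        factor = 7
        emit(3)
    return 15

19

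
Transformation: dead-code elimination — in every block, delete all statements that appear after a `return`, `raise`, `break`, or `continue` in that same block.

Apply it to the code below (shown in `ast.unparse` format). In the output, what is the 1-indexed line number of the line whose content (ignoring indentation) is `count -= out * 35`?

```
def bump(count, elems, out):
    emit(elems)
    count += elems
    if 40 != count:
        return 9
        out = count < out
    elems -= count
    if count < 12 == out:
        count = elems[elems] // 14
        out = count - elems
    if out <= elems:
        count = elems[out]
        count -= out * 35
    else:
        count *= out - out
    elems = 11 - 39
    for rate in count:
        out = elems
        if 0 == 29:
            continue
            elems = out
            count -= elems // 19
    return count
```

12

Transformed code:
def bump(count, elems, out):
    emit(elems)
    count += elems
    if 40 != count:
        return 9
    elems -= count
    if count < 12 == out:
        count = elems[elems] // 14
        out = count - elems
    if out <= elems:
        count = elems[out]
        count -= out * 35
    else:
        count *= out - out
    elems = 11 - 39
    for rate in count:
        out = elems
        if 0 == 29:
            continue
    return count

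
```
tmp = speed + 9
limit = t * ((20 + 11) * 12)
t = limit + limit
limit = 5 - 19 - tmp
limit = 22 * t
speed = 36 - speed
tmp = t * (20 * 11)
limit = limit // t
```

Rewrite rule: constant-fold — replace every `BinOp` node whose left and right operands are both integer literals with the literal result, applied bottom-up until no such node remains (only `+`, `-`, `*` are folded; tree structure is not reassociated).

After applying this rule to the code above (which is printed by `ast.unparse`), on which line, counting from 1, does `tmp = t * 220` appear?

Transformed code:
tmp = speed + 9
limit = t * 372
t = limit + limit
limit = -14 - tmp
limit = 22 * t
speed = 36 - speed
tmp = t * 220
limit = limit // t

7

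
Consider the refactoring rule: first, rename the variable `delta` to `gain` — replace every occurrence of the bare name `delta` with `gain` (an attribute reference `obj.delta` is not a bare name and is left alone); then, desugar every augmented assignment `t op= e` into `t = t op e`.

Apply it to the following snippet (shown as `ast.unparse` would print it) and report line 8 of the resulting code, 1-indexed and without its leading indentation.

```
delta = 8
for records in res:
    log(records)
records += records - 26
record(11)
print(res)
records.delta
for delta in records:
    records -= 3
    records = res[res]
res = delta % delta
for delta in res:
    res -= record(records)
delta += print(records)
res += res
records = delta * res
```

for gain in records:

Transformed code:
gain = 8
for records in res:
    log(records)
records = records + (records - 26)
record(11)
print(res)
records.delta
for gain in records:
    records = records - 3
    records = res[res]
res = gain % gain
for gain in res:
    res = res - record(records)
gain = gain + print(records)
res = res + res
records = gain * res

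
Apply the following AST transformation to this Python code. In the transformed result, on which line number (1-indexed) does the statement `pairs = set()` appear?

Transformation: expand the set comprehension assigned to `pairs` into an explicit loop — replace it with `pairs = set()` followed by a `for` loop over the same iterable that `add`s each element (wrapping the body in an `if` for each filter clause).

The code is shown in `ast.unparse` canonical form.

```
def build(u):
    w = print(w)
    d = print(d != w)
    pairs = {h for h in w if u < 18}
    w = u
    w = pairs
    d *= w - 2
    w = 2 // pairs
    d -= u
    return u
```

Transformed code:
def build(u):
    w = print(w)
    d = print(d != w)
    pairs = set()
    for h in w:
        if u < 18:
            pairs.add(h)
    w = u
    w = pairs
    d *= w - 2
    w = 2 // pairs
    d -= u
    return u

4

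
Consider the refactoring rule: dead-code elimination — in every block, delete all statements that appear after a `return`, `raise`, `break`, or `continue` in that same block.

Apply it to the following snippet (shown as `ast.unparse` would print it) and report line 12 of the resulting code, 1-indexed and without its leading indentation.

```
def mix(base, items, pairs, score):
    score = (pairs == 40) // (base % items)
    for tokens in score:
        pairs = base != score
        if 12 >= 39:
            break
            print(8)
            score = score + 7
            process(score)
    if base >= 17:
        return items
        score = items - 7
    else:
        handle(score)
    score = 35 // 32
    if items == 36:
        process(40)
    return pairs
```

Transformed code:
def mix(base, items, pairs, score):
    score = (pairs == 40) // (base % items)
    for tokens in score:
        pairs = base != score
        if 12 >= 39:
            break
    if base >= 17:
        return items
    else:
        handle(score)
    score = 35 // 32
    if items == 36:
        process(40)
    return pairs

if items == 36:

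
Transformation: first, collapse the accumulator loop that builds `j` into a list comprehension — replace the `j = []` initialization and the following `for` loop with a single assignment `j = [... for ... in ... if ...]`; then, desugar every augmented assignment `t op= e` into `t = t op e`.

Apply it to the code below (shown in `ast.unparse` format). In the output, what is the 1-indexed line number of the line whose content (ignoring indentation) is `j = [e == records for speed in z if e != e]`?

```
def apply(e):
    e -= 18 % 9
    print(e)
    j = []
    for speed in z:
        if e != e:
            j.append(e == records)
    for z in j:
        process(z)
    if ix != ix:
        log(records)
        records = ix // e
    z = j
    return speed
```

4

Transformed code:
def apply(e):
    e = e - 18 % 9
    print(e)
    j = [e == records for speed in z if e != e]
    for z in j:
        process(z)
    if ix != ix:
        log(records)
        records = ix // e
    z = j
    return speed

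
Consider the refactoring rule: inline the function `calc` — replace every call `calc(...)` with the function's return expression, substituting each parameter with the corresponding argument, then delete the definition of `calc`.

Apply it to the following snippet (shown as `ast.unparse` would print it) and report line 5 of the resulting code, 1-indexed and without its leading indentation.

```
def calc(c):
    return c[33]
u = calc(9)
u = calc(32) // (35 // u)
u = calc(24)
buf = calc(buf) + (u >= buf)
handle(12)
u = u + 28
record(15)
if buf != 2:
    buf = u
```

handle(12)

Transformed code:
u = 9[33]
u = 32[33] // (35 // u)
u = 24[33]
buf = buf[33] + (u >= buf)
handle(12)
u = u + 28
record(15)
if buf != 2:
    buf = u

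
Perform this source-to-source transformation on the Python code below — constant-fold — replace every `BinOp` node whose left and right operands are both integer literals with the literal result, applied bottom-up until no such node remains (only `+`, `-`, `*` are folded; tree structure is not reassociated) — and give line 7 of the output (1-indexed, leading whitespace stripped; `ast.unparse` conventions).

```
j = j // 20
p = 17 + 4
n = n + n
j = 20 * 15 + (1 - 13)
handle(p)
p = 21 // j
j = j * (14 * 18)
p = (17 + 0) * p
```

Transformed code:
j = j // 20
p = 21
n = n + n
j = 288
handle(p)
p = 21 // j
j = j * 252
p = 17 * p

j = j * 252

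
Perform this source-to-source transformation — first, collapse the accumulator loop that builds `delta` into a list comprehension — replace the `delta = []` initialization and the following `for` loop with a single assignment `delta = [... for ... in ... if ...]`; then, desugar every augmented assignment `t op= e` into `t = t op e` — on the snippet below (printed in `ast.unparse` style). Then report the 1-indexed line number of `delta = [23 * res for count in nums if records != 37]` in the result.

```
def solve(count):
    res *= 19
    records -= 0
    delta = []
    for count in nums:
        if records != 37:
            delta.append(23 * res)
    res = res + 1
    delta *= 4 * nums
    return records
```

4

Transformed code:
def solve(count):
    res = res * 19
    records = records - 0
    delta = [23 * res for count in nums if records != 37]
    res = res + 1
    delta = delta * (4 * nums)
    return records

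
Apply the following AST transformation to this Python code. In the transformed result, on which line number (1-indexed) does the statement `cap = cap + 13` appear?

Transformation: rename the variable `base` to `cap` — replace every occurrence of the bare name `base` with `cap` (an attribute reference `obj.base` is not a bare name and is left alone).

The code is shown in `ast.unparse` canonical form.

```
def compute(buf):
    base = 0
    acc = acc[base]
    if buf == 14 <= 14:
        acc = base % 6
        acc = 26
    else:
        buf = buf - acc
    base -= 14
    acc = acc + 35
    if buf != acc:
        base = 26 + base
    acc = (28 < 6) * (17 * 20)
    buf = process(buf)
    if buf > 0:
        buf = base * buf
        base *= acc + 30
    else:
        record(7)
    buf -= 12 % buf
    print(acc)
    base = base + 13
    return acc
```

22

Transformed code:
def compute(buf):
    cap = 0
    acc = acc[cap]
    if buf == 14 <= 14:
        acc = cap % 6
        acc = 26
    else:
        buf = buf - acc
    cap -= 14
    acc = acc + 35
    if buf != acc:
        cap = 26 + cap
    acc = (28 < 6) * (17 * 20)
    buf = process(buf)
    if buf > 0:
        buf = cap * buf
        cap *= acc + 30
    else:
        record(7)
    buf -= 12 % buf
    print(acc)
    cap = cap + 13
    return acc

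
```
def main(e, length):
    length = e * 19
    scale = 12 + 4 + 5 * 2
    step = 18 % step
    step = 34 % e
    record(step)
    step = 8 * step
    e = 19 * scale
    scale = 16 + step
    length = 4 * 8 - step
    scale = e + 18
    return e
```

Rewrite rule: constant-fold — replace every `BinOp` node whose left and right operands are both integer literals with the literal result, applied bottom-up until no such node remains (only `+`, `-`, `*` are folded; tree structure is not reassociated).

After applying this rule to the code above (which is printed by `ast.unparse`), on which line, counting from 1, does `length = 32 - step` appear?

10

Transformed code:
def main(e, length):
    length = e * 19
    scale = 26
    step = 18 % step
    step = 34 % e
    record(step)
    step = 8 * step
    e = 19 * scale
    scale = 16 + step
    length = 32 - step
    scale = e + 18
    return e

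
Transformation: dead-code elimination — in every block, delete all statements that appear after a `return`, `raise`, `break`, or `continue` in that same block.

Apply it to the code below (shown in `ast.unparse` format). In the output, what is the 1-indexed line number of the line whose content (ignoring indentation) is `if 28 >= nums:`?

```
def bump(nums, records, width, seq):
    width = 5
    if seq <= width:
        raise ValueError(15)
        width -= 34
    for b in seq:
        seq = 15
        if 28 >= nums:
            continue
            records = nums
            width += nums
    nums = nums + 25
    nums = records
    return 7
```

Transformed code:
def bump(nums, records, width, seq):
    width = 5
    if seq <= width:
        raise ValueError(15)
    for b in seq:
        seq = 15
        if 28 >= nums:
            continue
    nums = nums + 25
    nums = records
    return 7

7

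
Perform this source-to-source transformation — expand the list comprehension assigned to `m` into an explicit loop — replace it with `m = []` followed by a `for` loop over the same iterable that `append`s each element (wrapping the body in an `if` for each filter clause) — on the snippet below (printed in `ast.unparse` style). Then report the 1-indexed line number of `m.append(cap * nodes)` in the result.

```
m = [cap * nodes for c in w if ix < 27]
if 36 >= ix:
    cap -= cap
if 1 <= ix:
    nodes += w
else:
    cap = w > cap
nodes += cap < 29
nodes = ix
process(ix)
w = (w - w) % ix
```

Transformed code:
m = []
for c in w:
    if ix < 27:
        m.append(cap * nodes)
if 36 >= ix:
    cap -= cap
if 1 <= ix:
    nodes += w
else:
    cap = w > cap
nodes += cap < 29
nodes = ix
process(ix)
w = (w - w) % ix

4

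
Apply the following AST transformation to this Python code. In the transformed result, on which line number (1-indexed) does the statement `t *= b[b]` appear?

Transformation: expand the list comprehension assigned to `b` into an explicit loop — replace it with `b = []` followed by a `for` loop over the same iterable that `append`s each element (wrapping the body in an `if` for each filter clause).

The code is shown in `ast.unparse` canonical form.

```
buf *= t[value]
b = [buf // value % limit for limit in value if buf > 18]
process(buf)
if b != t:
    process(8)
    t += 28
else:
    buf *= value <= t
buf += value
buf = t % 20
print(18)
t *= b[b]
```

15

Transformed code:
buf *= t[value]
b = []
for limit in value:
    if buf > 18:
        b.append(buf // value % limit)
process(buf)
if b != t:
    process(8)
    t += 28
else:
    buf *= value <= t
buf += value
buf = t % 20
print(18)
t *= b[b]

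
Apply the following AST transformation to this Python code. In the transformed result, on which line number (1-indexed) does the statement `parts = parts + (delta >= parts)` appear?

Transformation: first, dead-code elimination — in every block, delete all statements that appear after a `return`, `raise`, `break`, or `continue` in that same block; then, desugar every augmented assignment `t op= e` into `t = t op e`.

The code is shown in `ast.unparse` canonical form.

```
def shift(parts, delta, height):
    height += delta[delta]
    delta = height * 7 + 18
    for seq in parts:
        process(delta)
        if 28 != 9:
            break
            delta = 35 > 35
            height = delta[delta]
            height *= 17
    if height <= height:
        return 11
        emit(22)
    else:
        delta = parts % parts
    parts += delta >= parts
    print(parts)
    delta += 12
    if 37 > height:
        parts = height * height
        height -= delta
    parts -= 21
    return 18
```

12

Transformed code:
def shift(parts, delta, height):
    height = height + delta[delta]
    delta = height * 7 + 18
    for seq in parts:
        process(delta)
        if 28 != 9:
            break
    if height <= height:
        return 11
    else:
        delta = parts % parts
    parts = parts + (delta >= parts)
    print(parts)
    delta = delta + 12
    if 37 > height:
        parts = height * height
        height = height - delta
    parts = parts - 21
    return 18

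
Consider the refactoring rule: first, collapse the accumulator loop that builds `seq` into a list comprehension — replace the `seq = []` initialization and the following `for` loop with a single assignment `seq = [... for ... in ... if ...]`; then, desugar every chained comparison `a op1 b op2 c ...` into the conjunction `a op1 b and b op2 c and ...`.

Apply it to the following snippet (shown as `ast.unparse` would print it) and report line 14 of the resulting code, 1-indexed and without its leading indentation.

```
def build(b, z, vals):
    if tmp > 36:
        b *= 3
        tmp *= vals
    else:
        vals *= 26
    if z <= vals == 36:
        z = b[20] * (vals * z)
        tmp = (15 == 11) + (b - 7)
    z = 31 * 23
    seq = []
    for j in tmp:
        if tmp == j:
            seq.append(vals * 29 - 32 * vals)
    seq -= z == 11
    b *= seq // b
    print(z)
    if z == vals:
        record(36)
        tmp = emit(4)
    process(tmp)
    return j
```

print(z)

Transformed code:
def build(b, z, vals):
    if tmp > 36:
        b *= 3
        tmp *= vals
    else:
        vals *= 26
    if z <= vals and vals == 36:
        z = b[20] * (vals * z)
        tmp = (15 == 11) + (b - 7)
    z = 31 * 23
    seq = [vals * 29 - 32 * vals for j in tmp if tmp == j]
    seq -= z == 11
    b *= seq // b
    print(z)
    if z == vals:
        record(36)
        tmp = emit(4)
    process(tmp)
    return j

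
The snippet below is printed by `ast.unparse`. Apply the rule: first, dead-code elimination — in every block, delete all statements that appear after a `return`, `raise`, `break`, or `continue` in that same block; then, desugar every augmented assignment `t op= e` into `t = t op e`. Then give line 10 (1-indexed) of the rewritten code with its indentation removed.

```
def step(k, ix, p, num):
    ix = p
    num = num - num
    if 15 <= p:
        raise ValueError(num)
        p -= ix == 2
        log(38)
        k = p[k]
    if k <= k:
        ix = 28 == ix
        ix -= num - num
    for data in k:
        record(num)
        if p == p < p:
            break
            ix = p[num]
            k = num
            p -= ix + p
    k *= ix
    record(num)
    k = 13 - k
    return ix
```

Transformed code:
def step(k, ix, p, num):
    ix = p
    num = num - num
    if 15 <= p:
        raise ValueError(num)
    if k <= k:
        ix = 28 == ix
        ix = ix - (num - num)
    for data in k:
        record(num)
        if p == p < p:
            break
    k = k * ix
    record(num)
    k = 13 - k
    return ix

record(num)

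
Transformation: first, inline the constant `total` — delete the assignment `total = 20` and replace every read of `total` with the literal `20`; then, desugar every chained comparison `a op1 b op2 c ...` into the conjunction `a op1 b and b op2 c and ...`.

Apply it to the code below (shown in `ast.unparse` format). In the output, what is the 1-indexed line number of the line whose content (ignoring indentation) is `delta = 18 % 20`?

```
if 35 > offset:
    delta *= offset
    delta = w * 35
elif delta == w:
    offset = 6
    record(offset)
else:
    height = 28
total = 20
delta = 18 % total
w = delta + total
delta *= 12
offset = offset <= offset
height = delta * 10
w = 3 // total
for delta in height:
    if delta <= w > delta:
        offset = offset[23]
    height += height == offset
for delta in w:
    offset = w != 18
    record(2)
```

9

Transformed code:
if 35 > offset:
    delta *= offset
    delta = w * 35
elif delta == w:
    offset = 6
    record(offset)
else:
    height = 28
delta = 18 % 20
w = delta + 20
delta *= 12
offset = offset <= offset
height = delta * 10
w = 3 // 20
for delta in height:
    if delta <= w and w > delta:
        offset = offset[23]
    height += height == offset
for delta in w:
    offset = w != 18
    record(2)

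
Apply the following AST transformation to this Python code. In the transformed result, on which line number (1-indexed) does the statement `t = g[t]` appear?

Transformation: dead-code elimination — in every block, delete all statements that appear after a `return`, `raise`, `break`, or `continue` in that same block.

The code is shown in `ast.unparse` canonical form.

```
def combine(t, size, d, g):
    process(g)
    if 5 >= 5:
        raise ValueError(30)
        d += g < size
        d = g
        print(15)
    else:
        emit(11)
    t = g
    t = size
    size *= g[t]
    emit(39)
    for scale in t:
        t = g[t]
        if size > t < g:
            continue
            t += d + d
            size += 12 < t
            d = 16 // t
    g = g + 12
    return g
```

12

Transformed code:
def combine(t, size, d, g):
    process(g)
    if 5 >= 5:
        raise ValueError(30)
    else:
        emit(11)
    t = g
    t = size
    size *= g[t]
    emit(39)
    for scale in t:
        t = g[t]
        if size > t < g:
            continue
    g = g + 12
    return g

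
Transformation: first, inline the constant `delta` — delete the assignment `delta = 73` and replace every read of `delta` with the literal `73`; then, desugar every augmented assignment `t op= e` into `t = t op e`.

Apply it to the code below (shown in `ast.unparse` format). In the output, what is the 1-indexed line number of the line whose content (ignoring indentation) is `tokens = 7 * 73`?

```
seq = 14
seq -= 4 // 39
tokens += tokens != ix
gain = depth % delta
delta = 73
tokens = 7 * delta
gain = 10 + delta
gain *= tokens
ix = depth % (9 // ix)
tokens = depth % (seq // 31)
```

5

Transformed code:
seq = 14
seq = seq - 4 // 39
tokens = tokens + (tokens != ix)
gain = depth % 73
tokens = 7 * 73
gain = 10 + 73
gain = gain * tokens
ix = depth % (9 // ix)
tokens = depth % (seq // 31)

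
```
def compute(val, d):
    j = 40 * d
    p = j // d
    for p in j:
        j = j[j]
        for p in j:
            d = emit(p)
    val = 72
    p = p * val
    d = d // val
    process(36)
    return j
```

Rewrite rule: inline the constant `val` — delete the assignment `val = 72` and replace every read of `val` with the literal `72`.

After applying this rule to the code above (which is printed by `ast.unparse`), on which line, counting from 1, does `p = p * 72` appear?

Transformed code:
def compute(val, d):
    j = 40 * d
    p = j // d
    for p in j:
        j = j[j]
        for p in j:
            d = emit(p)
    p = p * 72
    d = d // 72
    process(36)
    return j

8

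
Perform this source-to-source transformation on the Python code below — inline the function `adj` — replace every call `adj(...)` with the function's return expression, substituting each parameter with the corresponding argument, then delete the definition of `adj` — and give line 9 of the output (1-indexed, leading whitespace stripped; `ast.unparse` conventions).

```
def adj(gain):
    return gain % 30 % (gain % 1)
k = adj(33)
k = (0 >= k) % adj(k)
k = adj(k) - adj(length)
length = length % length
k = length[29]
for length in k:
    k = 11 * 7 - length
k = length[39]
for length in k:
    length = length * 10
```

for length in k:

Transformed code:
k = 33 % 30 % (33 % 1)
k = (0 >= k) % (k % 30 % (k % 1))
k = k % 30 % (k % 1) - length % 30 % (length % 1)
length = length % length
k = length[29]
for length in k:
    k = 11 * 7 - length
k = length[39]
for length in k:
    length = length * 10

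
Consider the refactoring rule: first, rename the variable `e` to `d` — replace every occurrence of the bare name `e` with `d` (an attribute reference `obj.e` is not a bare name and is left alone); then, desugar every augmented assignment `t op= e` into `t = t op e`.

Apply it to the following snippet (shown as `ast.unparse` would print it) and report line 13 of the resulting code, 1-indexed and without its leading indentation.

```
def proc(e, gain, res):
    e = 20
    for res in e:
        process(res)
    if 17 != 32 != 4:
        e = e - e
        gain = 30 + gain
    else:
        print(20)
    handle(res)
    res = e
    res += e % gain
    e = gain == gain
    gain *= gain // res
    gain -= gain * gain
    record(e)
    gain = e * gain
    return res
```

d = gain == gain

Transformed code:
def proc(d, gain, res):
    d = 20
    for res in d:
        process(res)
    if 17 != 32 != 4:
        d = d - d
        gain = 30 + gain
    else:
        print(20)
    handle(res)
    res = d
    res = res + d % gain
    d = gain == gain
    gain = gain * (gain // res)
    gain = gain - gain * gain
    record(d)
    gain = d * gain
    return res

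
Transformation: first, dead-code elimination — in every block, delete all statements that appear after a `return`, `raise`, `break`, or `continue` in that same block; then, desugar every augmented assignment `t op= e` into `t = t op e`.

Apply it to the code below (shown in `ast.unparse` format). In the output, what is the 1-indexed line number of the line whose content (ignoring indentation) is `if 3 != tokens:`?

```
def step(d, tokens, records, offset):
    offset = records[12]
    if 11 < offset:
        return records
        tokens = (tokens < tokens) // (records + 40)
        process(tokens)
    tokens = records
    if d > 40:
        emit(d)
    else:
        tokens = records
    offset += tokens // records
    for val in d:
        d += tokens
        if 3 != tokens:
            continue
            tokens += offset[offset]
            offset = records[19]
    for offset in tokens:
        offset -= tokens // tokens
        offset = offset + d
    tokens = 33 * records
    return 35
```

Transformed code:
def step(d, tokens, records, offset):
    offset = records[12]
    if 11 < offset:
        return records
    tokens = records
    if d > 40:
        emit(d)
    else:
        tokens = records
    offset = offset + tokens // records
    for val in d:
        d = d + tokens
        if 3 != tokens:
            continue
    for offset in tokens:
        offset = offset - tokens // tokens
        offset = offset + d
    tokens = 33 * records
    return 35

13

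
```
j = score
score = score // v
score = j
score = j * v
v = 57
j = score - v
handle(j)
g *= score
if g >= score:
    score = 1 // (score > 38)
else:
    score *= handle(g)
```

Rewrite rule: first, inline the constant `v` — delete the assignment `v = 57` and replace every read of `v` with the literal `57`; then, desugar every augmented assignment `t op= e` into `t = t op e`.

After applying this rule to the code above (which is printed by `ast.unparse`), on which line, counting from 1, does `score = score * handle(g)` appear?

Transformed code:
j = score
score = score // 57
score = j
score = j * 57
j = score - 57
handle(j)
g = g * score
if g >= score:
    score = 1 // (score > 38)
else:
    score = score * handle(g)

11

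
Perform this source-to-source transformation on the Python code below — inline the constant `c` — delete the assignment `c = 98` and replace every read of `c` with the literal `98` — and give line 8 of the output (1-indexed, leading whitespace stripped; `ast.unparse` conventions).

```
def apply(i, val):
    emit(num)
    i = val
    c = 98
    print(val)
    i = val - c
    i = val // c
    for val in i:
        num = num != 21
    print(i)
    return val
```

Transformed code:
def apply(i, val):
    emit(num)
    i = val
    print(val)
    i = val - 98
    i = val // 98
    for val in i:
        num = num != 21
    print(i)
    return val

num = num != 21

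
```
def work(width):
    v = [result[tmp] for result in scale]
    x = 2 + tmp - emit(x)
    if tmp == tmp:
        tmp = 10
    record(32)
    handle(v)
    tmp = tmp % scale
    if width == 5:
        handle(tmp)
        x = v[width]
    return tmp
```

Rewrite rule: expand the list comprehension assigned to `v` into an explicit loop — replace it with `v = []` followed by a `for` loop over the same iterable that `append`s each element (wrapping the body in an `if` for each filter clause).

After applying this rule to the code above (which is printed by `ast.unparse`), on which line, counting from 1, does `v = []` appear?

Transformed code:
def work(width):
    v = []
    for result in scale:
        v.append(result[tmp])
    x = 2 + tmp - emit(x)
    if tmp == tmp:
        tmp = 10
    record(32)
    handle(v)
    tmp = tmp % scale
    if width == 5:
        handle(tmp)
        x = v[width]
    return tmp

2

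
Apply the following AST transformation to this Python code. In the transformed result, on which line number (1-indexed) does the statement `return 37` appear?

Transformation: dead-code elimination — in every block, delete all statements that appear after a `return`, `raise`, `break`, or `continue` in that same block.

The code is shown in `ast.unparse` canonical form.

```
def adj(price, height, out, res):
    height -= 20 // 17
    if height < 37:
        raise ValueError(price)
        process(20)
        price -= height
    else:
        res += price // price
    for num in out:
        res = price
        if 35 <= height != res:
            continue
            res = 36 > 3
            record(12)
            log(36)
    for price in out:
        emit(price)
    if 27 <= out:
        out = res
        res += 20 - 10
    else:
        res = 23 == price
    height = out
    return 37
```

19

Transformed code:
def adj(price, height, out, res):
    height -= 20 // 17
    if height < 37:
        raise ValueError(price)
    else:
        res += price // price
    for num in out:
        res = price
        if 35 <= height != res:
            continue
    for price in out:
        emit(price)
    if 27 <= out:
        out = res
        res += 20 - 10
    else:
        res = 23 == price
    height = out
    return 37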